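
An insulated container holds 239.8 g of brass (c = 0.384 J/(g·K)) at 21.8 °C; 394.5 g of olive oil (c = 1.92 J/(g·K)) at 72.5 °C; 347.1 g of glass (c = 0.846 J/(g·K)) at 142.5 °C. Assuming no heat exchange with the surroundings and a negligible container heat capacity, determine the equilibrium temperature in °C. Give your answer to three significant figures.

T_f = 86.4 °C

Σ mᵢcᵢ(T − Tᵢ) = 0  ⇒  T = Σ mᵢcᵢTᵢ / Σ mᵢcᵢ
Σ mᵢcᵢ = 239.8×0.384 + 394.5×1.92 + 347.1×0.846 = 1143.1698
Σ mᵢcᵢTᵢ = 92.0832×21.8 + 757.44×72.5 + 293.6466×142.5 = 98766
T = 98766 / 1143.1698 = 86.40 °C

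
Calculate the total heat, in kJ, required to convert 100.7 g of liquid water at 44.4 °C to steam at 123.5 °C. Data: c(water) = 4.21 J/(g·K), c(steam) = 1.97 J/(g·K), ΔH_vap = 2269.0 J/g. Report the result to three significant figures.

q1 (heat water 44.4→100.0 °C): 100.7 × 4.21 × 55.6 = 23571 J
q2 (vaporize at 100 °C): 100.7 × 2269.0 = 228488 J
q3 (heat steam 100.0→123.5 °C): 100.7 × 1.97 × 23.5 = 4662 J
Total: 23571 + 228488 + 4662 = 256721 J = 257 kJ

q = 257 kJ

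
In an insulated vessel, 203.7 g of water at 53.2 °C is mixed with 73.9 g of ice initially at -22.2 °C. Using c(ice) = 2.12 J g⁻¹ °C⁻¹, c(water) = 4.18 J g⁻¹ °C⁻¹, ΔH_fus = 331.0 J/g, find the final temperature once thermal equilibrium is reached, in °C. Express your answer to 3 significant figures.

Heat to bring ice to 0 °C and melt it: q₁ = 73.9×2.12×22.2 + 73.9×331.0 = 27939 J
Heat the water can supply cooling to 0 °C: 203.7×4.18×53.2 = 45298.0 J > q₁, so all ice melts.
Energy balance: 203.7×4.18×(53.2 − T) = 27939 + 73.9×4.18×(T − 0)
851.466(53.2 − T) = 27939 + 308.902 T
45298.0 − 27939 = 1160.368 T
T = 17359.0 / 1160.368 = 14.96 °C

T_f = 15.0 °C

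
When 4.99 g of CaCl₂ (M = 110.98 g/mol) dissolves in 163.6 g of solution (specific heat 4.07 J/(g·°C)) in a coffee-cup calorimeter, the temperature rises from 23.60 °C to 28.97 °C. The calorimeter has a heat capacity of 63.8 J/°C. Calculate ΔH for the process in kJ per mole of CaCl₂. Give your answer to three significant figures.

|ΔT| = |28.97 − 23.60| = 5.37 °C
|q_surr| = (163.6 × 4.07 + 63.8) × 5.37 = 729.652 × 5.37 = 3918 J
n(CaCl₂) = 4.99 / 110.98 = 0.04496 mol
Temperature rose, so q_rxn = −|q_surr| = -3.918 kJ
ΔH = q_rxn / n = -87.14 kJ/mol

ΔH = -87.1 kJ/mol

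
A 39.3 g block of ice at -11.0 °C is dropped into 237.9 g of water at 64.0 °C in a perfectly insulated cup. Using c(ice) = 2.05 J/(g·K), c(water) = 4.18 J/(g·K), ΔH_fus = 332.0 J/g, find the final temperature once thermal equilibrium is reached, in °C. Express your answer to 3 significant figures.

Heat to bring ice to 0 °C and melt it: q₁ = 39.3×2.05×11.0 + 39.3×332.0 = 13934 J
Heat the water can supply cooling to 0 °C: 237.9×4.18×64.0 = 63643.0 J > q₁, so all ice melts.
Energy balance: 237.9×4.18×(64.0 − T) = 13934 + 39.3×4.18×(T − 0)
994.422(64.0 − T) = 13934 + 164.274 T
63643.0 − 13934 = 1158.696 T
T = 49709.0 / 1158.696 = 42.90 °C

T_f = 42.9 °C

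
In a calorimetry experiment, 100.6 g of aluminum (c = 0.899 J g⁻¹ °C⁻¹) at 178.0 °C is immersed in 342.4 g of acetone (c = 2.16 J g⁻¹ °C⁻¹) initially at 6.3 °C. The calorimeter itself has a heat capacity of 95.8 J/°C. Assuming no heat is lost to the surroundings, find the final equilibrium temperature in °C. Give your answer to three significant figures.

T_f = 23.1 °C

Heat lost by aluminum = heat gained by acetone + calorimeter.
(100.6)(0.899)(178.0 − T) = [(342.4)(2.16) + 95.8](T − 6.3)
90.4394 (178.0 − T) = 835.384 (T − 6.3)
16098 − 90.4394 T = 835.384 T − 5262.9
21360.9 = 925.8234 T
T = 23.07 °C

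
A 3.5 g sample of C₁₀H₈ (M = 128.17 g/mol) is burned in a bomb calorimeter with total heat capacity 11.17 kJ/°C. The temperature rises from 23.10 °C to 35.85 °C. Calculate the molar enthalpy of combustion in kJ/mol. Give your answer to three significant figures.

ΔT = 35.85 − 23.10 = 12.75 °C
q_cal = C_cal × ΔT = 11.17 × 12.75 = 142.4175 kJ
n = 3.5 / 128.17 = 0.027307 mol
q_rxn = −q_cal = -142.4175 kJ
ΔH = -142.4175 / 0.027307 = -5215 kJ/mol

ΔH = -5220 kJ/mol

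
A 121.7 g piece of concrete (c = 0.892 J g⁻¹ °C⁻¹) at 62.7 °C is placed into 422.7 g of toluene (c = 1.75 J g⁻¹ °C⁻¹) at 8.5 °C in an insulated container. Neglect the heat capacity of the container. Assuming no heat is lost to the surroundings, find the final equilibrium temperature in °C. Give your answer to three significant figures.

Heat lost by concrete = heat gained by toluene.
(121.7)(0.892)(62.7 − T) = (422.7)(1.75)(T − 8.5)
108.5564 (62.7 − T) = 739.725 (T − 8.5)
6806.5 − 108.5564 T = 739.725 T − 6287.7
13094.2 = 848.2814 T
T = 15.44 °C

T_f = 15.4 °C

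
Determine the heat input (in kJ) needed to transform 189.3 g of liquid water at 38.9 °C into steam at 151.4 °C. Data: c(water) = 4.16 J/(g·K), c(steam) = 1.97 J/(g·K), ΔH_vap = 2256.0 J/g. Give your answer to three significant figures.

q1 (heat water 38.9→100.0 °C): 189.3 × 4.16 × 61.1 = 48116 J
q2 (vaporize at 100 °C): 189.3 × 2256.0 = 427061 J
q3 (heat steam 100.0→151.4 °C): 189.3 × 1.97 × 51.4 = 19168 J
Total: 48116 + 427061 + 19168 = 494345 J = 494 kJ

q = 494 kJ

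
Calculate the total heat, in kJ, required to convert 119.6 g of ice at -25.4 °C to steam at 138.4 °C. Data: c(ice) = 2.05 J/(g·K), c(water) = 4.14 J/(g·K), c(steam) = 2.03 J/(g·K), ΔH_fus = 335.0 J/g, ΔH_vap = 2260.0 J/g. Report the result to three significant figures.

q1 (heat ice -25.4→0.0 °C): 119.6 × 2.05 × 25.4 = 6228 J
q2 (melt at 0 °C): 119.6 × 335.0 = 40066 J
q3 (heat water 0.0→100.0 °C): 119.6 × 4.14 × 100.0 = 49514 J
q4 (vaporize at 100 °C): 119.6 × 2260.0 = 270296 J
q5 (heat steam 100.0→138.4 °C): 119.6 × 2.03 × 38.4 = 9323 J
Total: 6228 + 40066 + 49514 + 270296 + 9323 = 375427 J = 375 kJ

q = 375 kJ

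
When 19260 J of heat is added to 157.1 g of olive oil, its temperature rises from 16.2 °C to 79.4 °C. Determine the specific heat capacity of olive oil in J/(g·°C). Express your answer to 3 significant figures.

c = q / (m ΔT) = 19260 / (157.1 × 63.2)
c = 19260 / 9928.72 = 1.94 J/(g·°C)

c = 1.94 J/(g·°C)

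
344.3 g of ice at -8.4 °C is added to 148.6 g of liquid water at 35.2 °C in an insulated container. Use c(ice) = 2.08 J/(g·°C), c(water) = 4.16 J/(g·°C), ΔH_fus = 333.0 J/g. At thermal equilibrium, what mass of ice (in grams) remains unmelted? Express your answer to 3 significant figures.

m_ice remaining = 297 g

Heat to warm all ice to 0 °C: 344.3×2.08×8.4 = 6015.6 J
Heat released by water cooling to 0 °C: 148.6×4.16×35.2 = 21760 J
21760 J < 6015.6 + 344.3×333.0 = 120667.5 J, so not all ice melts; final T = 0 °C.
Heat left for melting: 21760 − 6015.6 = 15744.4 J
Mass melted = 15744.4 / 333.0 = 47.28 g
Ice remaining = 344.3 − 47.28 = 297.02 g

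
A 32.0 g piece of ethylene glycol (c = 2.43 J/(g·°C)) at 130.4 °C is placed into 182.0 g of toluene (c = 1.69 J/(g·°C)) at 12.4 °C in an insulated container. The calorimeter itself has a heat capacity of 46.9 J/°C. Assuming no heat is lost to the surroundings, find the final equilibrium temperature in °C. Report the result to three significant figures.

Heat lost by ethylene glycol = heat gained by toluene + calorimeter.
(32.0)(2.43)(130.4 − T) = [(182.0)(1.69) + 46.9](T − 12.4)
77.76 (130.4 − T) = 354.48 (T − 12.4)
10140 − 77.76 T = 354.48 T − 4395.6
14535.6 = 432.24 T
T = 33.63 °C

T_f = 33.6 °C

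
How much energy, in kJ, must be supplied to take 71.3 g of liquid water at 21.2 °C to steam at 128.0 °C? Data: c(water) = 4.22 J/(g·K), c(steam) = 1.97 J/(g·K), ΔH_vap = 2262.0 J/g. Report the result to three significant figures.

q1 (heat water 21.2→100.0 °C): 71.3 × 4.22 × 78.8 = 23710 J
q2 (vaporize at 100 °C): 71.3 × 2262.0 = 161281 J
q3 (heat steam 100.0→128.0 °C): 71.3 × 1.97 × 28.0 = 3933 J
Total: 23710 + 161281 + 3933 = 188924 J = 189 kJ

q = 189 kJ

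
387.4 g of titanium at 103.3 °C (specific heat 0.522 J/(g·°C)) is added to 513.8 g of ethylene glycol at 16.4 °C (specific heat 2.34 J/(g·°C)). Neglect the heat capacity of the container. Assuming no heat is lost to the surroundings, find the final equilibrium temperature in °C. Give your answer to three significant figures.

T_f = 28.9 °C

Heat lost by titanium = heat gained by ethylene glycol.
(387.4)(0.522)(103.3 − T) = (513.8)(2.34)(T − 16.4)
202.2228 (103.3 − T) = 1202.292 (T − 16.4)
20890 − 202.2228 T = 1202.292 T − 19718
40608 = 1404.5148 T
T = 28.91 °C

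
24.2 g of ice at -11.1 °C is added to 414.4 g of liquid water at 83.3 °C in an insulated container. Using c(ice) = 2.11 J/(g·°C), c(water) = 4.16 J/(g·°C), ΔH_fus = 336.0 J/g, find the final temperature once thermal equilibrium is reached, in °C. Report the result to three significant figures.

Heat to bring ice to 0 °C and melt it: q₁ = 24.2×2.11×11.1 + 24.2×336.0 = 8698.0 J
Heat the water can supply cooling to 0 °C: 414.4×4.16×83.3 = 143601 J > q₁, so all ice melts.
Energy balance: 414.4×4.16×(83.3 − T) = 8698.0 + 24.2×4.16×(T − 0)
1723.904(83.3 − T) = 8698.0 + 100.672 T
143601 − 8698.0 = 1824.576 T
T = 134903.0 / 1824.576 = 73.94 °C

T_f = 73.9 °C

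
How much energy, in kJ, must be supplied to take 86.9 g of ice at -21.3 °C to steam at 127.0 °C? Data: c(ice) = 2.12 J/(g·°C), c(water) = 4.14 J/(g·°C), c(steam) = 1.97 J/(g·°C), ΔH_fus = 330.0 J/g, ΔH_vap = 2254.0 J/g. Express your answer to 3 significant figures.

q = 269 kJ

q1 (heat ice -21.3→0.0 °C): 86.9 × 2.12 × 21.3 = 3924 J
q2 (melt at 0 °C): 86.9 × 330.0 = 28677 J
q3 (heat water 0.0→100.0 °C): 86.9 × 4.14 × 100.0 = 35977 J
q4 (vaporize at 100 °C): 86.9 × 2254.0 = 195873 J
q5 (heat steam 100.0→127.0 °C): 86.9 × 1.97 × 27.0 = 4622 J
Total: 3924 + 28677 + 35977 + 195873 + 4622 = 269073 J = 269 kJ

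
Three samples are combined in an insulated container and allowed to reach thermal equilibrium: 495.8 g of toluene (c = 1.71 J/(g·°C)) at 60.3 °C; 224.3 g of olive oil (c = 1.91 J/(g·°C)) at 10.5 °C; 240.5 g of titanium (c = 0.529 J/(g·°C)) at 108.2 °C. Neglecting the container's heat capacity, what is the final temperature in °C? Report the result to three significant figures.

Σ mᵢcᵢ(T − Tᵢ) = 0  ⇒  T = Σ mᵢcᵢTᵢ / Σ mᵢcᵢ
Σ mᵢcᵢ = 495.8×1.71 + 224.3×1.91 + 240.5×0.529 = 1403.4555
Σ mᵢcᵢTᵢ = 847.818×60.3 + 428.413×10.5 + 127.2245×108.2 = 69387
T = 69387 / 1403.4555 = 49.44 °C

T_f = 49.4 °C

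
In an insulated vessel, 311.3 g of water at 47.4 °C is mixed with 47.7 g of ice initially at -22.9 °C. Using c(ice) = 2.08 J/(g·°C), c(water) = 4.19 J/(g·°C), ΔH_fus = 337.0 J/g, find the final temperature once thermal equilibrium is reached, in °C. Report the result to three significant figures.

T_f = 28.9 °C

Heat to bring ice to 0 °C and melt it: q₁ = 47.7×2.08×22.9 + 47.7×337.0 = 18347 J
Heat the water can supply cooling to 0 °C: 311.3×4.19×47.4 = 61826.0 J > q₁, so all ice melts.
Energy balance: 311.3×4.19×(47.4 − T) = 18347 + 47.7×4.19×(T − 0)
1304.347(47.4 − T) = 18347 + 199.863 T
61826.0 − 18347 = 1504.210 T
T = 43479.0 / 1504.210 = 28.90 °C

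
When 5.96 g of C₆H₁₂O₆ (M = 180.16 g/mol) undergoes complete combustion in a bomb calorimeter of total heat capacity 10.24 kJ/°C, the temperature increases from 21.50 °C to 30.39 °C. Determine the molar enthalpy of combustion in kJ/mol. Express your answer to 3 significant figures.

ΔH = -2750 kJ/mol

ΔT = 30.39 − 21.50 = 8.89 °C
q_cal = C_cal × ΔT = 10.24 × 8.89 = 91.0336 kJ
n = 5.96 / 180.16 = 0.03308 mol
q_rxn = −q_cal = -91.0336 kJ
ΔH = -91.0336 / 0.03308 = -2752 kJ/mol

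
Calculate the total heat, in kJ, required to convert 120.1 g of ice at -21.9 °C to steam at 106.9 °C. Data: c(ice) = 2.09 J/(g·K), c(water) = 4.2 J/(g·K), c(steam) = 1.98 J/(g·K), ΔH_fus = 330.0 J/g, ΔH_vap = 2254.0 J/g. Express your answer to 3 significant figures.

q1 (heat ice -21.9→0.0 °C): 120.1 × 2.09 × 21.9 = 5497 J
q2 (melt at 0 °C): 120.1 × 330.0 = 39633 J
q3 (heat water 0.0→100.0 °C): 120.1 × 4.2 × 100.0 = 50442 J
q4 (vaporize at 100 °C): 120.1 × 2254.0 = 270705 J
q5 (heat steam 100.0→106.9 °C): 120.1 × 1.98 × 6.9 = 1641 J
Total: 5497 + 39633 + 50442 + 270705 + 1641 = 367918 J = 368 kJ

q = 368 kJ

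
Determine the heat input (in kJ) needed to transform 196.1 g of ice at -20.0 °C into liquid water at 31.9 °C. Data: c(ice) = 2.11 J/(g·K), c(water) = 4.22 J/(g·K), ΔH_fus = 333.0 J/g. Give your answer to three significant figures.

q = 100 kJ

q1 (heat ice -20.0→0.0 °C): 196.1 × 2.11 × 20.0 = 8275 J
q2 (melt at 0 °C): 196.1 × 333.0 = 65301 J
q3 (heat water 0.0→31.9 °C): 196.1 × 4.22 × 31.9 = 26399 J
Total: 8275 + 65301 + 26399 = 99975 J = 100 kJ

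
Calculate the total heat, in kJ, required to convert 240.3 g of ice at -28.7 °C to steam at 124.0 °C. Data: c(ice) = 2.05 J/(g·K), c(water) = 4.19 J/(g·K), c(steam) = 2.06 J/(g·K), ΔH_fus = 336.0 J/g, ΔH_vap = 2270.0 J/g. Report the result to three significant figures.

q1 (heat ice -28.7→0.0 °C): 240.3 × 2.05 × 28.7 = 14138 J
q2 (melt at 0 °C): 240.3 × 336.0 = 80741 J
q3 (heat water 0.0→100.0 °C): 240.3 × 4.19 × 100.0 = 100686 J
q4 (vaporize at 100 °C): 240.3 × 2270.0 = 545481 J
q5 (heat steam 100.0→124.0 °C): 240.3 × 2.06 × 24.0 = 11880 J
Total: 14138 + 80741 + 100686 + 545481 + 11880 = 752926 J = 753 kJ

q = 753 kJ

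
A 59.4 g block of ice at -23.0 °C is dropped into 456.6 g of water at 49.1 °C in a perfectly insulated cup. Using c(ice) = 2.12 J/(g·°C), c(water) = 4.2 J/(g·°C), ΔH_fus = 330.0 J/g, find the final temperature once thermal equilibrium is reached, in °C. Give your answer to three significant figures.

T_f = 33.1 °C

Heat to bring ice to 0 °C and melt it: q₁ = 59.4×2.12×23.0 + 59.4×330.0 = 22498 J
Heat the water can supply cooling to 0 °C: 456.6×4.2×49.1 = 94160.1 J > q₁, so all ice melts.
Energy balance: 456.6×4.2×(49.1 − T) = 22498 + 59.4×4.2×(T − 0)
1917.72(49.1 − T) = 22498 + 249.48 T
94160.1 − 22498 = 2167.20 T
T = 71662.1 / 2167.20 = 33.07 °C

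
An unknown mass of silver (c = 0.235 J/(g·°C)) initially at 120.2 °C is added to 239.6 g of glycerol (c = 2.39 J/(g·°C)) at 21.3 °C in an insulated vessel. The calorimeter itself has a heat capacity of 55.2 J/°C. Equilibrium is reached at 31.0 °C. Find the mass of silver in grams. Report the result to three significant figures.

q_gained = (239.6 × 2.39 + 55.2) × (31.0 − 21.3) = 6090 J
q_lost = m × 0.235 × (120.2 − 31.0) = 20.962 m
m = 6090 / 20.962 = 291 g

m = 291 g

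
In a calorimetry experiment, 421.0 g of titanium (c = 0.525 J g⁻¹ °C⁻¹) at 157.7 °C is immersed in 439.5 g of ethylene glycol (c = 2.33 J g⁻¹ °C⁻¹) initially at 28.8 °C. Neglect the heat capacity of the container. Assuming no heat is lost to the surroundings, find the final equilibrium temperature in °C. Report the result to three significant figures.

Heat lost by titanium = heat gained by ethylene glycol.
(421.0)(0.525)(157.7 − T) = (439.5)(2.33)(T − 28.8)
221.025 (157.7 − T) = 1024.035 (T − 28.8)
34856 − 221.025 T = 1024.035 T − 29492
64348 = 1245.060 T
T = 51.68 °C

T_f = 51.7 °C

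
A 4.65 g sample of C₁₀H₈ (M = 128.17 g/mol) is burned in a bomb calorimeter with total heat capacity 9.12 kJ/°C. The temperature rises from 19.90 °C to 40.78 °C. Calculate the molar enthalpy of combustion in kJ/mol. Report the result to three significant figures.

ΔT = 40.78 − 19.90 = 20.88 °C
q_cal = C_cal × ΔT = 9.12 × 20.88 = 190.4256 kJ
n = 4.65 / 128.17 = 0.03628 mol
q_rxn = −q_cal = -190.4256 kJ
ΔH = -190.4256 / 0.03628 = -5249 kJ/mol

ΔH = -5250 kJ/mol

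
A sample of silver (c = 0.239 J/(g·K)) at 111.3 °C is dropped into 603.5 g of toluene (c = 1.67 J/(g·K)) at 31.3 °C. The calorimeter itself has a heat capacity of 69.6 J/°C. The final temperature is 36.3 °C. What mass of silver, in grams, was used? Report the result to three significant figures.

m = 301 g

q_gained = (603.5 × 1.67 + 69.6) × (36.3 − 31.3) = 5387 J
q_lost = m × 0.239 × (111.3 − 36.3) = 17.925 m
m = 5387 / 17.925 = 301 g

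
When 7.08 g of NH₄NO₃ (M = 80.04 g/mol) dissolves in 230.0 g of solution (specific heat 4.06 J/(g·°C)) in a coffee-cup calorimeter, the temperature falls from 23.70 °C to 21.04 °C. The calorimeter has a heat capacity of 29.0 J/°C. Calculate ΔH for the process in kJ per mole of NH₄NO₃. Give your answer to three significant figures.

|ΔT| = |21.04 − 23.70| = 2.66 °C
|q_surr| = (230.0 × 4.06 + 29.0) × 2.66 = 962.8 × 2.66 = 2561 J
n(NH₄NO₃) = 7.08 / 80.04 = 0.08846 mol
Temperature fell, so q_rxn = +|q_surr| = 2.561 kJ
ΔH = q_rxn / n = 28.95 kJ/mol

ΔH = 29.0 kJ/mol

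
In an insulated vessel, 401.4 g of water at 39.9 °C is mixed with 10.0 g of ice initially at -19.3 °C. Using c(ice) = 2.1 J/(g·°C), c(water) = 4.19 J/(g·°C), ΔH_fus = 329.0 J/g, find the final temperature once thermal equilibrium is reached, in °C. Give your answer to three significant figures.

T_f = 36.8 °C

Heat to bring ice to 0 °C and melt it: q₁ = 10.0×2.1×19.3 + 10.0×329.0 = 3695.3 J
Heat the water can supply cooling to 0 °C: 401.4×4.19×39.9 = 67106.5 J > q₁, so all ice melts.
Energy balance: 401.4×4.19×(39.9 − T) = 3695.3 + 10.0×4.19×(T − 0)
1681.866(39.9 − T) = 3695.3 + 41.9 T
67106.5 − 3695.3 = 1723.766 T
T = 63411.2 / 1723.766 = 36.79 °C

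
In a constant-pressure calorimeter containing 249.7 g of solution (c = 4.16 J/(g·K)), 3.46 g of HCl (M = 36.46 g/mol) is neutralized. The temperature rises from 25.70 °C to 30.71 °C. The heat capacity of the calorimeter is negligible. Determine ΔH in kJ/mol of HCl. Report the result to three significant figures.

|ΔT| = |30.71 − 25.70| = 5.01 °C
|q_surr| = (249.7 × 4.16) × 5.01 = 1038.752 × 5.01 = 5204 J
n(HCl) = 3.46 / 36.46 = 0.09490 mol
Temperature rose, so q_rxn = −|q_surr| = -5.204 kJ
ΔH = q_rxn / n = -54.84 kJ/mol

ΔH = -54.8 kJ/mol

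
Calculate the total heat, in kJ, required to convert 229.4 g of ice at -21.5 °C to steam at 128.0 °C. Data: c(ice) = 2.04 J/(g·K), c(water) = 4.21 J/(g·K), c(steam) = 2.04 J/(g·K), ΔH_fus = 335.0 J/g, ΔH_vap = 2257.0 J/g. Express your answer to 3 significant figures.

q = 714 kJ

q1 (heat ice -21.5→0.0 °C): 229.4 × 2.04 × 21.5 = 10061 J
q2 (melt at 0 °C): 229.4 × 335.0 = 76849 J
q3 (heat water 0.0→100.0 °C): 229.4 × 4.21 × 100.0 = 96577 J
q4 (vaporize at 100 °C): 229.4 × 2257.0 = 517756 J
q5 (heat steam 100.0→128.0 °C): 229.4 × 2.04 × 28.0 = 13103 J
Total: 10061 + 76849 + 96577 + 517756 + 13103 = 714346 J = 714 kJ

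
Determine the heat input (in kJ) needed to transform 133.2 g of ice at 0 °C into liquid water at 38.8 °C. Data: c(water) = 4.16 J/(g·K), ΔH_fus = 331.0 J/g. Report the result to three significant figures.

q = 65.6 kJ

q1 (melt at 0 °C): 133.2 × 331.0 = 44089 J
q2 (heat water 0.0→38.8 °C): 133.2 × 4.16 × 38.8 = 21500 J
Total: 44089 + 21500 = 65589 J = 65.6 kJ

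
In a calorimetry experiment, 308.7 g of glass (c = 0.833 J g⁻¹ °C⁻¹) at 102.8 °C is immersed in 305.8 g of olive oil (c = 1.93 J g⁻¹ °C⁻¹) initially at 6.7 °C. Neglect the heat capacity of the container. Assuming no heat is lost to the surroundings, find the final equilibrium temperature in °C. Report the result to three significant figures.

T_f = 35.9 °C

Heat lost by glass = heat gained by olive oil.
(308.7)(0.833)(102.8 − T) = (305.8)(1.93)(T − 6.7)
257.1471 (102.8 − T) = 590.194 (T − 6.7)
26435 − 257.1471 T = 590.194 T − 3954.3
30389.3 = 847.3411 T
T = 35.86 °C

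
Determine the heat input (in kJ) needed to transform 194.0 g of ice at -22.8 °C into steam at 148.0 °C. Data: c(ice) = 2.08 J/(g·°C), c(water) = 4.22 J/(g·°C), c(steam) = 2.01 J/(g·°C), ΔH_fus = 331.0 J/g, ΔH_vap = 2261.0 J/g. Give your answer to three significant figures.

q = 613 kJ

q1 (heat ice -22.8→0.0 °C): 194.0 × 2.08 × 22.8 = 9200 J
q2 (melt at 0 °C): 194.0 × 331.0 = 64214 J
q3 (heat water 0.0→100.0 °C): 194.0 × 4.22 × 100.0 = 81868 J
q4 (vaporize at 100 °C): 194.0 × 2261.0 = 438634 J
q5 (heat steam 100.0→148.0 °C): 194.0 × 2.01 × 48.0 = 18717 J
Total: 9200 + 64214 + 81868 + 438634 + 18717 = 612633 J = 613 kJ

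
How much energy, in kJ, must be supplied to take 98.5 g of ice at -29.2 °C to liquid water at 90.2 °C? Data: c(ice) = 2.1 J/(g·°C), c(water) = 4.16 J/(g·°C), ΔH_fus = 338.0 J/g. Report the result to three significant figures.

q = 76.3 kJ

q1 (heat ice -29.2→0.0 °C): 98.5 × 2.1 × 29.2 = 6040 J
q2 (melt at 0 °C): 98.5 × 338.0 = 33293 J
q3 (heat water 0.0→90.2 °C): 98.5 × 4.16 × 90.2 = 36960 J
Total: 6040 + 33293 + 36960 = 76293 J = 76.3 kJ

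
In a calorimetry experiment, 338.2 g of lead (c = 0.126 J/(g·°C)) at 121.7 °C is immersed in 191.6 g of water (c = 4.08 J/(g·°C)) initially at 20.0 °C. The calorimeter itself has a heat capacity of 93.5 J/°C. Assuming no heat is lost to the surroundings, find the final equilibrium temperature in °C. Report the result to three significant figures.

Heat lost by lead = heat gained by water + calorimeter.
(338.2)(0.126)(121.7 − T) = [(191.6)(4.08) + 93.5](T − 20.0)
42.6132 (121.7 − T) = 875.228 (T − 20.0)
5186.0 − 42.6132 T = 875.228 T − 17505
22691.0 = 917.8412 T
T = 24.72 °C

T_f = 24.7 °C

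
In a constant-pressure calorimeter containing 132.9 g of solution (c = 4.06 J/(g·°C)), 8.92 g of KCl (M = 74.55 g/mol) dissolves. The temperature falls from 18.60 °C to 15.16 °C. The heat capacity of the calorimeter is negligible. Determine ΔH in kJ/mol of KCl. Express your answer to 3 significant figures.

ΔH = 15.5 kJ/mol

|ΔT| = |15.16 − 18.60| = 3.44 °C
|q_surr| = (132.9 × 4.06) × 3.44 = 539.574 × 3.44 = 1856 J
n(KCl) = 8.92 / 74.55 = 0.1197 mol
Temperature fell, so q_rxn = +|q_surr| = 1.856 kJ
ΔH = q_rxn / n = 15.51 kJ/mol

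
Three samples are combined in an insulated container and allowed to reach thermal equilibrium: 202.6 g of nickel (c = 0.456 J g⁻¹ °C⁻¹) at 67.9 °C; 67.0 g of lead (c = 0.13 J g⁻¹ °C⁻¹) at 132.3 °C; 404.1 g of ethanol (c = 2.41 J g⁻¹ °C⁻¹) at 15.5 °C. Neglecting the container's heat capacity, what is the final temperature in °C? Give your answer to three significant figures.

T_f = 20.9 °C

Σ mᵢcᵢ(T − Tᵢ) = 0  ⇒  T = Σ mᵢcᵢTᵢ / Σ mᵢcᵢ
Σ mᵢcᵢ = 202.6×0.456 + 67.0×0.13 + 404.1×2.41 = 1074.9766
Σ mᵢcᵢTᵢ = 92.3856×67.9 + 8.71×132.3 + 973.881×15.5 = 22520
T = 22520 / 1074.9766 = 20.949 °C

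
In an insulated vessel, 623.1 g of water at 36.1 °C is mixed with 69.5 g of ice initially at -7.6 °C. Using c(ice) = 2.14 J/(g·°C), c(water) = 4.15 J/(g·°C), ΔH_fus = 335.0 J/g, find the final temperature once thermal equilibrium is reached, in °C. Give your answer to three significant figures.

T_f = 24.0 °C

Heat to bring ice to 0 °C and melt it: q₁ = 69.5×2.14×7.6 + 69.5×335.0 = 24413 J
Heat the water can supply cooling to 0 °C: 623.1×4.15×36.1 = 93349.7 J > q₁, so all ice melts.
Energy balance: 623.1×4.15×(36.1 − T) = 24413 + 69.5×4.15×(T − 0)
2585.865(36.1 − T) = 24413 + 288.425 T
93349.7 − 24413 = 2874.290 T
T = 68936.7 / 2874.290 = 23.98 °C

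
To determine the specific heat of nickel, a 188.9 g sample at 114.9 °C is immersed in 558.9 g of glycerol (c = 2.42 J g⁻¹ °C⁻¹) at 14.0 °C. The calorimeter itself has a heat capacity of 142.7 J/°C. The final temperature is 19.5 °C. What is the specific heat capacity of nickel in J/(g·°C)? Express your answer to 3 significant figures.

c = 0.456 J/(g·°C)

q_gained = (558.9 × 2.42 + 142.7) × (19.5 − 14.0) = 8224 J
q_lost = 188.9 × c × (114.9 − 19.5) = 18021.06 c
Set equal: c = 8224 / 18021.06 = 0.456 J/(g·°C)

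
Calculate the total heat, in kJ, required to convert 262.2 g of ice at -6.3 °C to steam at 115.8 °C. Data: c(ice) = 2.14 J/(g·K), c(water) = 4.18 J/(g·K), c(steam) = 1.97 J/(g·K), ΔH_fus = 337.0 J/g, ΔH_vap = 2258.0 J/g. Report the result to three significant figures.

q = 802 kJ

q1 (heat ice -6.3→0.0 °C): 262.2 × 2.14 × 6.3 = 3535 J
q2 (melt at 0 °C): 262.2 × 337.0 = 88361 J
q3 (heat water 0.0→100.0 °C): 262.2 × 4.18 × 100.0 = 109600 J
q4 (vaporize at 100 °C): 262.2 × 2258.0 = 592048 J
q5 (heat steam 100.0→115.8 °C): 262.2 × 1.97 × 15.8 = 8161 J
Total: 3535 + 88361 + 109600 + 592048 + 8161 = 801705 J = 802 kJ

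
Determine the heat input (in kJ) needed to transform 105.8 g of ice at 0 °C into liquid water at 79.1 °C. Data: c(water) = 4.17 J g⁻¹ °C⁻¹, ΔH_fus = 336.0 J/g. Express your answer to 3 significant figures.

q = 70.4 kJ

q1 (melt at 0 °C): 105.8 × 336.0 = 35549 J
q2 (heat water 0.0→79.1 °C): 105.8 × 4.17 × 79.1 = 34898 J
Total: 35549 + 34898 = 70447 J = 70.4 kJ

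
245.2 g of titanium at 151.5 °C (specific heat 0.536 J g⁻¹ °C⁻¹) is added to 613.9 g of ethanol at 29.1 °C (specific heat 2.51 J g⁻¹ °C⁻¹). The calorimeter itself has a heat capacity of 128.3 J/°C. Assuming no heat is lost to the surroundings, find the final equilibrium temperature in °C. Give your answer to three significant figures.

T_f = 38.0 °C

Heat lost by titanium = heat gained by ethanol + calorimeter.
(245.2)(0.536)(151.5 − T) = [(613.9)(2.51) + 128.3](T − 29.1)
131.4272 (151.5 − T) = 1669.189 (T − 29.1)
19911 − 131.4272 T = 1669.189 T − 48573
68484 = 1800.6162 T
T = 38.03 °C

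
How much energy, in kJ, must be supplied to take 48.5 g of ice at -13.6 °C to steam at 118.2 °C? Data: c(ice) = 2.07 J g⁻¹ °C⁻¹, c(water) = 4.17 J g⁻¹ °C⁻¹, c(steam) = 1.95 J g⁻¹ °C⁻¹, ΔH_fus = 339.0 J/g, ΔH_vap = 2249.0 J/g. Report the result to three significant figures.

q1 (heat ice -13.6→0.0 °C): 48.5 × 2.07 × 13.6 = 1365 J
q2 (melt at 0 °C): 48.5 × 339.0 = 16442 J
q3 (heat water 0.0→100.0 °C): 48.5 × 4.17 × 100.0 = 20225 J
q4 (vaporize at 100 °C): 48.5 × 2249.0 = 109077 J
q5 (heat steam 100.0→118.2 °C): 48.5 × 1.95 × 18.2 = 1721 J
Total: 1365 + 16442 + 20225 + 109077 + 1721 = 148830 J = 149 kJ

q = 149 kJ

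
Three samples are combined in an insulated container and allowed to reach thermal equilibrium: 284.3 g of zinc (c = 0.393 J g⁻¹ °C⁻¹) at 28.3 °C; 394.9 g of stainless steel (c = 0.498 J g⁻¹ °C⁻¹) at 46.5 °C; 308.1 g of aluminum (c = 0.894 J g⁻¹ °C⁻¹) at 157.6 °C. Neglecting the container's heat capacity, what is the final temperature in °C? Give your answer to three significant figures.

Σ mᵢcᵢ(T − Tᵢ) = 0  ⇒  T = Σ mᵢcᵢTᵢ / Σ mᵢcᵢ
Σ mᵢcᵢ = 284.3×0.393 + 394.9×0.498 + 308.1×0.894 = 583.8315
Σ mᵢcᵢTᵢ = 111.7299×28.3 + 196.6602×46.5 + 275.4414×157.6 = 55716
T = 55716 / 583.8315 = 95.43 °C

T_f = 95.4 °C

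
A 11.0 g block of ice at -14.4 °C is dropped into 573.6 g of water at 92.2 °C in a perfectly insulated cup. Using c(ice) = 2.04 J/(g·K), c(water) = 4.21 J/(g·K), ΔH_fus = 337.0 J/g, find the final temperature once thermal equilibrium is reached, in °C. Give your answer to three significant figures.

Heat to bring ice to 0 °C and melt it: q₁ = 11.0×2.04×14.4 + 11.0×337.0 = 4030.1 J
Heat the water can supply cooling to 0 °C: 573.6×4.21×92.2 = 222650 J > q₁, so all ice melts.
Energy balance: 573.6×4.21×(92.2 − T) = 4030.1 + 11.0×4.21×(T − 0)
2414.856(92.2 − T) = 4030.1 + 46.31 T
222650 − 4030.1 = 2461.166 T
T = 218619.9 / 2461.166 = 88.83 °C

T_f = 88.8 °C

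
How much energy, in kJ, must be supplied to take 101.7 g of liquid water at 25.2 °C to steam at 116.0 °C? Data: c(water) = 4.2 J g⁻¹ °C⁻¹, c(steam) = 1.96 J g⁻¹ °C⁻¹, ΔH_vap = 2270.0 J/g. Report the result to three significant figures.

q1 (heat water 25.2→100.0 °C): 101.7 × 4.2 × 74.8 = 31950 J
q2 (vaporize at 100 °C): 101.7 × 2270.0 = 230859 J
q3 (heat steam 100.0→116.0 °C): 101.7 × 1.96 × 16.0 = 3189 J
Total: 31950 + 230859 + 3189 = 265998 J = 266 kJ

q = 266 kJ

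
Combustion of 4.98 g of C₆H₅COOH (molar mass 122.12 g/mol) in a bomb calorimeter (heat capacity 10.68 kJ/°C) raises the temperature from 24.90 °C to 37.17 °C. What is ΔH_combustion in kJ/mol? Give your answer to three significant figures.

ΔH = -3210 kJ/mol

ΔT = 37.17 − 24.90 = 12.27 °C
q_cal = C_cal × ΔT = 10.68 × 12.27 = 131.0436 kJ
n = 4.98 / 122.12 = 0.04078 mol
q_rxn = −q_cal = -131.0436 kJ
ΔH = -131.0436 / 0.04078 = -3213 kJ/mol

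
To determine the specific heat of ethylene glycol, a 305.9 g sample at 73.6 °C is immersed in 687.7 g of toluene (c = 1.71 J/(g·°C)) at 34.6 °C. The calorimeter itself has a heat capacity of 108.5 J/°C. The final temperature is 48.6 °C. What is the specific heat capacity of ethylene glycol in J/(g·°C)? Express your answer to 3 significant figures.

c = 2.35 J/(g·°C)

q_gained = (687.7 × 1.71 + 108.5) × (48.6 − 34.6) = 17980 J
q_lost = 305.9 × c × (73.6 − 48.6) = 7647.5 c
Set equal: c = 17980 / 7647.5 = 2.35 J/(g·°C)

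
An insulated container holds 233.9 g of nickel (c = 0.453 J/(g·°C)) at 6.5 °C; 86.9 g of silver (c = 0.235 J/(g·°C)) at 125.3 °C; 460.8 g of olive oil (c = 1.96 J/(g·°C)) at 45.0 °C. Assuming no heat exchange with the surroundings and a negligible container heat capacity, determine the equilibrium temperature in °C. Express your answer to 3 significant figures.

T_f = 42.6 °C

Σ mᵢcᵢ(T − Tᵢ) = 0  ⇒  T = Σ mᵢcᵢTᵢ / Σ mᵢcᵢ
Σ mᵢcᵢ = 233.9×0.453 + 86.9×0.235 + 460.8×1.96 = 1029.5462
Σ mᵢcᵢTᵢ = 105.9567×6.5 + 20.4215×125.3 + 903.168×45.0 = 43890
T = 43890 / 1029.5462 = 42.63 °C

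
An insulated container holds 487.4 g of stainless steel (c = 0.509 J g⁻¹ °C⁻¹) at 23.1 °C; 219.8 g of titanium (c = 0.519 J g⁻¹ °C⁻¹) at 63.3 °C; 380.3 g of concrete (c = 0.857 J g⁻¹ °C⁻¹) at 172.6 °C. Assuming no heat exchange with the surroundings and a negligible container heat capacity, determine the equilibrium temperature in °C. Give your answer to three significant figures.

T_f = 101 °C

Σ mᵢcᵢ(T − Tᵢ) = 0  ⇒  T = Σ mᵢcᵢTᵢ / Σ mᵢcᵢ
Σ mᵢcᵢ = 487.4×0.509 + 219.8×0.519 + 380.3×0.857 = 688.0799
Σ mᵢcᵢTᵢ = 248.0866×23.1 + 114.0762×63.3 + 325.9171×172.6 = 69205
T = 69205 / 688.0799 = 100.6 °C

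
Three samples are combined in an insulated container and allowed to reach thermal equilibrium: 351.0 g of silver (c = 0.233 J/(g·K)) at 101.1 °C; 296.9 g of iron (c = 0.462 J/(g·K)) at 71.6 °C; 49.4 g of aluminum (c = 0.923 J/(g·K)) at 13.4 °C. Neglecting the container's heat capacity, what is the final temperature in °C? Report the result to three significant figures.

T_f = 70.7 °C

Σ mᵢcᵢ(T − Tᵢ) = 0  ⇒  T = Σ mᵢcᵢTᵢ / Σ mᵢcᵢ
Σ mᵢcᵢ = 351.0×0.233 + 296.9×0.462 + 49.4×0.923 = 264.5470
Σ mᵢcᵢTᵢ = 81.783×101.1 + 137.1678×71.6 + 45.5962×13.4 = 18700
T = 18700 / 264.5470 = 70.69 °C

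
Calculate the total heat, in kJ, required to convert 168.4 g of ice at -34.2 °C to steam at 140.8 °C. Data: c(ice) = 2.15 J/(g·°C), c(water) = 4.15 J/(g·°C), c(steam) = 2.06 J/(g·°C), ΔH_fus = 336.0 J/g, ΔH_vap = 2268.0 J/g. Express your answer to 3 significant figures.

q = 535 kJ

q1 (heat ice -34.2→0.0 °C): 168.4 × 2.15 × 34.2 = 12382 J
q2 (melt at 0 °C): 168.4 × 336.0 = 56582 J
q3 (heat water 0.0→100.0 °C): 168.4 × 4.15 × 100.0 = 69886 J
q4 (vaporize at 100 °C): 168.4 × 2268.0 = 381931 J
q5 (heat steam 100.0→140.8 °C): 168.4 × 2.06 × 40.8 = 14154 J
Total: 12382 + 56582 + 69886 + 381931 + 14154 = 534935 J = 535 kJ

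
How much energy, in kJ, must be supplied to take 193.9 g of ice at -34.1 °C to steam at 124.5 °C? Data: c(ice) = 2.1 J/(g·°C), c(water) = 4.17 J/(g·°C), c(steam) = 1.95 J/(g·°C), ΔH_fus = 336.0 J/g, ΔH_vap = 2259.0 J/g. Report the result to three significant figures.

q1 (heat ice -34.1→0.0 °C): 193.9 × 2.1 × 34.1 = 13885 J
q2 (melt at 0 °C): 193.9 × 336.0 = 65150 J
q3 (heat water 0.0→100.0 °C): 193.9 × 4.17 × 100.0 = 80856 J
q4 (vaporize at 100 °C): 193.9 × 2259.0 = 438020 J
q5 (heat steam 100.0→124.5 °C): 193.9 × 1.95 × 24.5 = 9264 J
Total: 13885 + 65150 + 80856 + 438020 + 9264 = 607175 J = 607 kJ

q = 607 kJ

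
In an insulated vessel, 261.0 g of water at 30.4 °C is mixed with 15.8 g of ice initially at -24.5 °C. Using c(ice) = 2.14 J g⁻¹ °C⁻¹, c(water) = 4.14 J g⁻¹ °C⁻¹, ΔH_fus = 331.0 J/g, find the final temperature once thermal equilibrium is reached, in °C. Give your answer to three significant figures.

Heat to bring ice to 0 °C and melt it: q₁ = 15.8×2.14×24.5 + 15.8×331.0 = 6058.2 J
Heat the water can supply cooling to 0 °C: 261.0×4.14×30.4 = 32848.4 J > q₁, so all ice melts.
Energy balance: 261.0×4.14×(30.4 − T) = 6058.2 + 15.8×4.14×(T − 0)
1080.54(30.4 − T) = 6058.2 + 65.412 T
32848.4 − 6058.2 = 1145.952 T
T = 26790.2 / 1145.952 = 23.38 °C

T_f = 23.4 °C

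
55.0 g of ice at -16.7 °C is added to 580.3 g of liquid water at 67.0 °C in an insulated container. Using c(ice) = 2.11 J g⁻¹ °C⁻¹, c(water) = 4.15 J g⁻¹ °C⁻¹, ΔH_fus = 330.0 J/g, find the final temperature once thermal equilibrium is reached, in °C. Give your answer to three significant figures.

T_f = 53.6 °C

Heat to bring ice to 0 °C and melt it: q₁ = 55.0×2.11×16.7 + 55.0×330.0 = 20088 J
Heat the water can supply cooling to 0 °C: 580.3×4.15×67.0 = 161352 J > q₁, so all ice melts.
Energy balance: 580.3×4.15×(67.0 − T) = 20088 + 55.0×4.15×(T − 0)
2408.245(67.0 − T) = 20088 + 228.25 T
161352 − 20088 = 2636.495 T
T = 141264 / 2636.495 = 53.58 °C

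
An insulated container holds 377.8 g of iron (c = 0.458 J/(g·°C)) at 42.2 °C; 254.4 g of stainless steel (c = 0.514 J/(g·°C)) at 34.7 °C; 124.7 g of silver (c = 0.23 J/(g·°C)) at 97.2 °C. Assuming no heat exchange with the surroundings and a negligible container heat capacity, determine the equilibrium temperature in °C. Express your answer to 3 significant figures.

T_f = 44.0 °C

Σ mᵢcᵢ(T − Tᵢ) = 0  ⇒  T = Σ mᵢcᵢTᵢ / Σ mᵢcᵢ
Σ mᵢcᵢ = 377.8×0.458 + 254.4×0.514 + 124.7×0.23 = 332.4750
Σ mᵢcᵢTᵢ = 173.0324×42.2 + 130.7616×34.7 + 28.681×97.2 = 14627
T = 14627 / 332.4750 = 43.99 °C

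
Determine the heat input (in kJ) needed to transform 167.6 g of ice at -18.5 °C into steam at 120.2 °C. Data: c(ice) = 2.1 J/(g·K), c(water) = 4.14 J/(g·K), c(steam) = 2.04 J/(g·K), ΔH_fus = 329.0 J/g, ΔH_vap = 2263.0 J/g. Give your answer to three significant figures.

q = 517 kJ

q1 (heat ice -18.5→0.0 °C): 167.6 × 2.1 × 18.5 = 6511 J
q2 (melt at 0 °C): 167.6 × 329.0 = 55140 J
q3 (heat water 0.0→100.0 °C): 167.6 × 4.14 × 100.0 = 69386 J
q4 (vaporize at 100 °C): 167.6 × 2263.0 = 379279 J
q5 (heat steam 100.0→120.2 °C): 167.6 × 2.04 × 20.2 = 6906 J
Total: 6511 + 55140 + 69386 + 379279 + 6906 = 517222 J = 517 kJ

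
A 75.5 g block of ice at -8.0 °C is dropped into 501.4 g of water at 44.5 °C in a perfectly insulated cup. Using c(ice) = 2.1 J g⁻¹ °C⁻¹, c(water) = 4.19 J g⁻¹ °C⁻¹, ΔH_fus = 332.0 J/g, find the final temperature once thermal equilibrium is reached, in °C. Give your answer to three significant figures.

T_f = 27.8 °C

Heat to bring ice to 0 °C and melt it: q₁ = 75.5×2.1×8.0 + 75.5×332.0 = 26334 J
Heat the water can supply cooling to 0 °C: 501.4×4.19×44.5 = 93488.5 J > q₁, so all ice melts.
Energy balance: 501.4×4.19×(44.5 − T) = 26334 + 75.5×4.19×(T − 0)
2100.866(44.5 − T) = 26334 + 316.345 T
93488.5 − 26334 = 2417.211 T
T = 67154.5 / 2417.211 = 27.78 °C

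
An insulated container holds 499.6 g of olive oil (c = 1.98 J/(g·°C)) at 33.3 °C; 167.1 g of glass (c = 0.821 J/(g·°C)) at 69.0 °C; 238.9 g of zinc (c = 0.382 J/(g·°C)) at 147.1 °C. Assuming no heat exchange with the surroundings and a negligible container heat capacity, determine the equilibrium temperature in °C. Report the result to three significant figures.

T_f = 45.9 °C

Σ mᵢcᵢ(T − Tᵢ) = 0  ⇒  T = Σ mᵢcᵢTᵢ / Σ mᵢcᵢ
Σ mᵢcᵢ = 499.6×1.98 + 167.1×0.821 + 238.9×0.382 = 1217.6569
Σ mᵢcᵢTᵢ = 989.208×33.3 + 137.1891×69.0 + 91.2598×147.1 = 55831
T = 55831 / 1217.6569 = 45.85 °C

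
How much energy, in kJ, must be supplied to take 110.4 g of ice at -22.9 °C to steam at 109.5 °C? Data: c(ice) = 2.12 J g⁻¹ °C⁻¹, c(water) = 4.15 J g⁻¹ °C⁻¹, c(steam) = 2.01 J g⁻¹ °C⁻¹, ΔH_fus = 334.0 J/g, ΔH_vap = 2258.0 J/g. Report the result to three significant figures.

q = 339 kJ

q1 (heat ice -22.9→0.0 °C): 110.4 × 2.12 × 22.9 = 5360 J
q2 (melt at 0 °C): 110.4 × 334.0 = 36874 J
q3 (heat water 0.0→100.0 °C): 110.4 × 4.15 × 100.0 = 45816 J
q4 (vaporize at 100 °C): 110.4 × 2258.0 = 249283 J
q5 (heat steam 100.0→109.5 °C): 110.4 × 2.01 × 9.5 = 2108 J
Total: 5360 + 36874 + 45816 + 249283 + 2108 = 339441 J = 339 kJ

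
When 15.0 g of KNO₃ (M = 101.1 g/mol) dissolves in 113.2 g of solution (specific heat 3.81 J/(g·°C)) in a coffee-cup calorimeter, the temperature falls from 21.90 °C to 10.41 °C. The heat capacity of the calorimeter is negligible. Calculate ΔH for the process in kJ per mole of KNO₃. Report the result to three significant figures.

ΔH = 33.4 kJ/mol

|ΔT| = |10.41 − 21.90| = 11.49 °C
|q_surr| = (113.2 × 3.81) × 11.49 = 431.292 × 11.49 = 4956 J
n(KNO₃) = 15.0 / 101.1 = 0.1484 mol
Temperature fell, so q_rxn = +|q_surr| = 4.956 kJ
ΔH = q_rxn / n = 33.40 kJ/mol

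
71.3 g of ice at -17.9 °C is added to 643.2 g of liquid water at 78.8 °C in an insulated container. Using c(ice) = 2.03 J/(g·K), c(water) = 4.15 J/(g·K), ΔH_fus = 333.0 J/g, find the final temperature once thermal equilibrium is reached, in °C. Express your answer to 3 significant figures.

Heat to bring ice to 0 °C and melt it: q₁ = 71.3×2.03×17.9 + 71.3×333.0 = 26334 J
Heat the water can supply cooling to 0 °C: 643.2×4.15×78.8 = 210339 J > q₁, so all ice melts.
Energy balance: 643.2×4.15×(78.8 − T) = 26334 + 71.3×4.15×(T − 0)
2669.28(78.8 − T) = 26334 + 295.895 T
210339 − 26334 = 2965.175 T
T = 184005 / 2965.175 = 62.06 °C

T_f = 62.1 °C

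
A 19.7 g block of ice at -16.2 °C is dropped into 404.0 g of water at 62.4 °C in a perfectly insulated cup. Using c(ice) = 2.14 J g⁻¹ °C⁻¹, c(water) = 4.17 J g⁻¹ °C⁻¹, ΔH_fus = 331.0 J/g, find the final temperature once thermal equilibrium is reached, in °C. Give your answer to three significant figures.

Heat to bring ice to 0 °C and melt it: q₁ = 19.7×2.14×16.2 + 19.7×331.0 = 7203.7 J
Heat the water can supply cooling to 0 °C: 404.0×4.17×62.4 = 105124 J > q₁, so all ice melts.
Energy balance: 404.0×4.17×(62.4 − T) = 7203.7 + 19.7×4.17×(T − 0)
1684.68(62.4 − T) = 7203.7 + 82.149 T
105124 − 7203.7 = 1766.829 T
T = 97920.3 / 1766.829 = 55.42 °C

T_f = 55.4 °C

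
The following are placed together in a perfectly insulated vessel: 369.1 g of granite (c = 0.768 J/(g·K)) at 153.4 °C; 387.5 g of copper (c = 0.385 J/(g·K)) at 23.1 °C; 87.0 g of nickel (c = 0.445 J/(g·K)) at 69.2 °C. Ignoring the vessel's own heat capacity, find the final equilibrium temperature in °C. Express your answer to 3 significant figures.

T_f = 105 °C

Σ mᵢcᵢ(T − Tᵢ) = 0  ⇒  T = Σ mᵢcᵢTᵢ / Σ mᵢcᵢ
Σ mᵢcᵢ = 369.1×0.768 + 387.5×0.385 + 87.0×0.445 = 471.3713
Σ mᵢcᵢTᵢ = 283.4688×153.4 + 149.1875×23.1 + 38.715×69.2 = 49609
T = 49609 / 471.3713 = 105.2 °C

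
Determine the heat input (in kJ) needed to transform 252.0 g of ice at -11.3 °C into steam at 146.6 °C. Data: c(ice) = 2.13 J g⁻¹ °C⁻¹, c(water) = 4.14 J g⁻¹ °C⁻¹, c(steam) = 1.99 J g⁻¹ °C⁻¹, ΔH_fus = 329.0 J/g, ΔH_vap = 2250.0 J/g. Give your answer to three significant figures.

q1 (heat ice -11.3→0.0 °C): 252.0 × 2.13 × 11.3 = 6065 J
q2 (melt at 0 °C): 252.0 × 329.0 = 82908 J
q3 (heat water 0.0→100.0 °C): 252.0 × 4.14 × 100.0 = 104328 J
q4 (vaporize at 100 °C): 252.0 × 2250.0 = 567000 J
q5 (heat steam 100.0→146.6 °C): 252.0 × 1.99 × 46.6 = 23369 J
Total: 6065 + 82908 + 104328 + 567000 + 23369 = 783670 J = 784 kJ

q = 784 kJ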